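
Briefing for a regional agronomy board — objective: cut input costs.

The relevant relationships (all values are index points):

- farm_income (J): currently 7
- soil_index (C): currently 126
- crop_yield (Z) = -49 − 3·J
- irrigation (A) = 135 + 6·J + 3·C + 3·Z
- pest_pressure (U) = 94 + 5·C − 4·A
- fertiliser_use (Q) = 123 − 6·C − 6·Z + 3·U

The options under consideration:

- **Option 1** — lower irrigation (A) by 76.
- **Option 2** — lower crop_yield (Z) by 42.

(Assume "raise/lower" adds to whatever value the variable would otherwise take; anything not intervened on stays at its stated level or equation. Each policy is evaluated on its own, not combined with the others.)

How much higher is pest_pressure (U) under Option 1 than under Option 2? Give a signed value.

-200

Option 1 (A − 76):
  J = 7
  C = 126
  Z = -49 − 3·7 = -70
  A = 135 + 6·7 + 3·126 + 3·(-70) (−76 from intervention) = 269
  U = 94 + 5·126 − 4·269 = -352
Option 2 (Z − 42):
  J = 7
  C = 126
  Z = -49 − 3·7 (−42 from intervention) = -112
  A = 135 + 6·7 + 3·126 + 3·(-112) = 219
  U = 94 + 5·126 − 4·219 = -152
U: -352 − (-152) = -200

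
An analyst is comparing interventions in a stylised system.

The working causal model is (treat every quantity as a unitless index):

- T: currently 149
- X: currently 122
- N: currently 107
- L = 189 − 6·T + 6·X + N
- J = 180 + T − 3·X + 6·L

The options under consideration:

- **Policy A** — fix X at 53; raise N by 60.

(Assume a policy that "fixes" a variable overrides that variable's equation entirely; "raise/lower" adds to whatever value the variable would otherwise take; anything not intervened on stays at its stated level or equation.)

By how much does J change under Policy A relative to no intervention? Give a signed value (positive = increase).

Baseline:
  T = 149
  X = 122
  N = 107
  L = 189 − 6·149 + 6·122 + 107 = 134
  J = 180 + 149 − 3·122 + 6·134 = 767
Policy A (X := 53, N + 60):
  T = 149
  X = 53
  N = 107 + 60 = 167
  L = 189 − 6·149 + 6·53 + 167 = -220
  J = 180 + 149 − 3·53 + 6·(-220) = -1150
Change in J: -1150 − 767 = -1917

-1917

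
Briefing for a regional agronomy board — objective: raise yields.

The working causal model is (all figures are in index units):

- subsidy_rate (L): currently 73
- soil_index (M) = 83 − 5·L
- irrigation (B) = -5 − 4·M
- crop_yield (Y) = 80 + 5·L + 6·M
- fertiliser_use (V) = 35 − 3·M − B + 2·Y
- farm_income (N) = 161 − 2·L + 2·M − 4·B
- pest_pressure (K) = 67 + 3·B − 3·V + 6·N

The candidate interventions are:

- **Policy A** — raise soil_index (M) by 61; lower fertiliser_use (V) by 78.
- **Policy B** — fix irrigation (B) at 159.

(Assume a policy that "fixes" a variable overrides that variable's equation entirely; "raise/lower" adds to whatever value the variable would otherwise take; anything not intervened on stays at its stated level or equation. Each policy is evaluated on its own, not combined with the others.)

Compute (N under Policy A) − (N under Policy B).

Policy A (M + 61, V − 78):
  L = 73
  M = 83 − 5·73 (+61 from intervention) = -221
  B = -5 − 4·(-221) = 879
  N = 161 − 2·73 + 2·(-221) − 4·879 = -3943
Policy B (B := 159):
  L = 73
  M = 83 − 5·73 = -282
  B = 159
  N = 161 − 2·73 + 2·(-282) − 4·159 = -1185
N: -3943 − (-1185) = -2758

-2758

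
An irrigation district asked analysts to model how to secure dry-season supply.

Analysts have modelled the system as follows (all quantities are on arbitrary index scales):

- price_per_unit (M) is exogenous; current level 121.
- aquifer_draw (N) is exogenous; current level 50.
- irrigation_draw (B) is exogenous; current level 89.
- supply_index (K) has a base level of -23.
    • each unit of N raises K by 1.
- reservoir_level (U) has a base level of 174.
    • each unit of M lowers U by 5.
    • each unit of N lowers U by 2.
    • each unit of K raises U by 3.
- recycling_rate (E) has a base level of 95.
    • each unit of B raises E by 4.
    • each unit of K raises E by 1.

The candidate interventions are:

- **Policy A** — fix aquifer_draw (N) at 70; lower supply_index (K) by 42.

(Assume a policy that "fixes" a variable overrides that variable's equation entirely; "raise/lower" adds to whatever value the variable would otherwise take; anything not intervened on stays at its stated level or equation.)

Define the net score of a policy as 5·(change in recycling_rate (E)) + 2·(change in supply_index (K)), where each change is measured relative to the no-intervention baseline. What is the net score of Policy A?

Baseline:
  N = 50
  B = 89
  K = -23 + 50 = 27
  E = 95 + 4·89 + 27 = 478
Policy A (N := 70, K − 42):
  N = 70
  B = 89
  K = -23 + 70 (−42 from intervention) = 5
  E = 95 + 4·89 + 5 = 456
ΔE = 456 − 478 = -22; ΔK = 5 − 27 = -22
Score = 5·(-22) + 2·(-22) = -154

-154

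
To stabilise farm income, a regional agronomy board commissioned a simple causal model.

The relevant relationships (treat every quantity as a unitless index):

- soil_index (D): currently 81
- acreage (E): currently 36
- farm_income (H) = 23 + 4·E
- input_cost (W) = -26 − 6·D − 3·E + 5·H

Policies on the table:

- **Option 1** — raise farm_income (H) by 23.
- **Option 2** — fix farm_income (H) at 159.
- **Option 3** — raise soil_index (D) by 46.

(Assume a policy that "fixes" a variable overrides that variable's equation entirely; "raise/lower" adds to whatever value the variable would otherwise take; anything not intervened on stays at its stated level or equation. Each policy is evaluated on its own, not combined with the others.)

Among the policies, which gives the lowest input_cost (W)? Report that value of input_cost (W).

Option 1 (H + 23):
  D = 81
  E = 36
  H = 23 + 4·36 (+23 from intervention) = 190
  W = -26 − 6·81 − 3·36 + 5·190 = 330
Option 2 (H := 159):
  D = 81
  E = 36
  H = 159
  W = -26 − 6·81 − 3·36 + 5·159 = 175
Option 3 (D + 46):
  D = 81 + 46 = 127
  E = 36
  H = 23 + 4·36 = 167
  W = -26 − 6·127 − 3·36 + 5·167 = -61
Comparing — Option 1: W=330, Option 2: W=175, Option 3: W=-61. Lowest is -61 (Option 3).

-61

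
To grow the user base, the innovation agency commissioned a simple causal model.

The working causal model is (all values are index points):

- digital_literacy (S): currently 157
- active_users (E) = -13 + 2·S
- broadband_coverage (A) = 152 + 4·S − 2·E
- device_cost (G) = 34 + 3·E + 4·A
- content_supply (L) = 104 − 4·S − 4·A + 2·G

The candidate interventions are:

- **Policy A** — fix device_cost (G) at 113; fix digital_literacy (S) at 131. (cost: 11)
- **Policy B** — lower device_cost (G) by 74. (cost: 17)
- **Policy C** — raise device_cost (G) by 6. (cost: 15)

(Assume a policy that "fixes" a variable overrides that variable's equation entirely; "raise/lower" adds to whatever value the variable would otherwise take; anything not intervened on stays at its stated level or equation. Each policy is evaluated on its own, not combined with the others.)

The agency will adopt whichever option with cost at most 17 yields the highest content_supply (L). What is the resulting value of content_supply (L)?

Policy A (G := 113, S := 131):
  S = 131
  E = -13 + 2·131 = 249
  A = 152 + 4·131 − 2·249 = 178
  G = 113
  L = 104 − 4·131 − 4·178 + 2·113 = -906
Policy B (G − 74):
  S = 157
  E = -13 + 2·157 = 301
  A = 152 + 4·157 − 2·301 = 178
  G = 34 + 3·301 + 4·178 (−74 from intervention) = 1575
  L = 104 − 4·157 − 4·178 + 2·1575 = 1914
Policy C (G + 6):
  S = 157
  E = -13 + 2·157 = 301
  A = 152 + 4·157 − 2·301 = 178
  G = 34 + 3·301 + 4·178 (+6 from intervention) = 1655
  L = 104 − 4·157 − 4·178 + 2·1655 = 2074
Comparing — Policy A: L=-906, Policy B: L=1914, Policy C: L=2074. Highest is 2074 (Policy C).

2074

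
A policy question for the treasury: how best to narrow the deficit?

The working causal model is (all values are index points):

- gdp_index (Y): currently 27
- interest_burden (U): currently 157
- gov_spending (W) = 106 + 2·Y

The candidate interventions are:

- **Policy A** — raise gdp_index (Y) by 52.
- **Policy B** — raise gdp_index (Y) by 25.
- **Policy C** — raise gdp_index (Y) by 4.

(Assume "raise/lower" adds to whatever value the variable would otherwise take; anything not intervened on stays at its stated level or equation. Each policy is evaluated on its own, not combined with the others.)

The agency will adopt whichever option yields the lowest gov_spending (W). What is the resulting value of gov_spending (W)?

Policy A (Y + 52):
  Y = 27 + 52 = 79
  W = 106 + 2·79 = 264
Policy B (Y + 25):
  Y = 27 + 25 = 52
  W = 106 + 2·52 = 210
Policy C (Y + 4):
  Y = 27 + 4 = 31
  W = 106 + 2·31 = 168
Comparing — Policy A: W=264, Policy B: W=210, Policy C: W=168. Lowest is 168 (Policy C).

168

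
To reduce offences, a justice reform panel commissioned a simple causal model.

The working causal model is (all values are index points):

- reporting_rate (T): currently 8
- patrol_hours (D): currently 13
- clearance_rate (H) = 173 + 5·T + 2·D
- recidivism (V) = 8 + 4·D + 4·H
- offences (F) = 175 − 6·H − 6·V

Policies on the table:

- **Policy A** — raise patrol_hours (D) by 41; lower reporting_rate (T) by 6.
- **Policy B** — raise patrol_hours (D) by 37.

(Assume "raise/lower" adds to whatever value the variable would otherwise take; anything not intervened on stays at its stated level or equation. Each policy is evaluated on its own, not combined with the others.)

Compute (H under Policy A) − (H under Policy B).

-22

Policy A (D + 41, T − 6):
  T = 8 − 6 = 2
  D = 13 + 41 = 54
  H = 173 + 5·2 + 2·54 = 291
Policy B (D + 37):
  T = 8
  D = 13 + 37 = 50
  H = 173 + 5·8 + 2·50 = 313
H: 291 − 313 = -22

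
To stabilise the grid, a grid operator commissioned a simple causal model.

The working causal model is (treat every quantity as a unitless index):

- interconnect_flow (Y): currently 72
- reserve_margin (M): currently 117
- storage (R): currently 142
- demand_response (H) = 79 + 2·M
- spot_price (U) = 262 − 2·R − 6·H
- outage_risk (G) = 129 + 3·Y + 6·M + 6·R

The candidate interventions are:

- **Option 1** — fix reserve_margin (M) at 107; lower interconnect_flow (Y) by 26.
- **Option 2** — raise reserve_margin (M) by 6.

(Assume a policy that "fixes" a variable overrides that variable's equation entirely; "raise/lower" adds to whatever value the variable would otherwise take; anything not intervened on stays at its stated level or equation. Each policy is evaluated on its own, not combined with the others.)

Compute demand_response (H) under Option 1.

Option 1 (M := 107, Y − 26):
  M = 107
  H = 79 + 2·107 = 293

293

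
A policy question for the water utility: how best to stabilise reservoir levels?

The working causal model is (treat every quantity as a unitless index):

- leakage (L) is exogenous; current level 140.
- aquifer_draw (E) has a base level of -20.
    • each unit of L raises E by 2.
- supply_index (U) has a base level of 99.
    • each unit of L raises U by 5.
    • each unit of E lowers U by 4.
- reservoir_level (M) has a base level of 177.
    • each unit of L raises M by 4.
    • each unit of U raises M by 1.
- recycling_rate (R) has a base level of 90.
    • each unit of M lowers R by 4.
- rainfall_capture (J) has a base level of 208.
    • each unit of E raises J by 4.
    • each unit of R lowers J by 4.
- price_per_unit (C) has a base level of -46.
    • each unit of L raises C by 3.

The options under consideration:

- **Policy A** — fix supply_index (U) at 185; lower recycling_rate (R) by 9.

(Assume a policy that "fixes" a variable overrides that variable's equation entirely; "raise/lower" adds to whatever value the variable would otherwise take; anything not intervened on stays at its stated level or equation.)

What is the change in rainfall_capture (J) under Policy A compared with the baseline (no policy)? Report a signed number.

Baseline:
  L = 140
  E = -20 + 2·140 = 260
  U = 99 + 5·140 − 4·260 = -241
  M = 177 + 4·140 + (-241) = 496
  R = 90 − 4·496 = -1894
  J = 208 + 4·260 − 4·(-1894) = 8824
Policy A (U := 185, R − 9):
  L = 140
  E = -20 + 2·140 = 260
  U = 185
  M = 177 + 4·140 + 185 = 922
  R = 90 − 4·922 (−9 from intervention) = -3607
  J = 208 + 4·260 − 4·(-3607) = 15676
Change in J: 15676 − 8824 = 6852

6852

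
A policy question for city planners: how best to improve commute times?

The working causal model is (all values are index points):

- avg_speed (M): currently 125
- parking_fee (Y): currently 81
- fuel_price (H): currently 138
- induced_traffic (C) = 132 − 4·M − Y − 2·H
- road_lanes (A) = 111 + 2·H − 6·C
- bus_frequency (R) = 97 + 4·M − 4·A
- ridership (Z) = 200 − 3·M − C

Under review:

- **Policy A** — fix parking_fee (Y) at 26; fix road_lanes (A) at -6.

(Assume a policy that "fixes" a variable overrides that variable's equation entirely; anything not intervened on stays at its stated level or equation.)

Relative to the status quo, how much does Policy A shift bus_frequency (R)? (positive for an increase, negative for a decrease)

18972

Baseline:
  M = 125
  Y = 81
  H = 138
  C = 132 − 4·125 − 81 − 2·138 = -725
  A = 111 + 2·138 − 6·(-725) = 4737
  R = 97 + 4·125 − 4·4737 = -18351
Policy A (Y := 26, A := -6):
  M = 125
  Y = 26
  H = 138
  C = 132 − 4·125 − 26 − 2·138 = -670
  A = -6
  R = 97 + 4·125 − 4·(-6) = 621
Change in R: 621 − (-18351) = 18972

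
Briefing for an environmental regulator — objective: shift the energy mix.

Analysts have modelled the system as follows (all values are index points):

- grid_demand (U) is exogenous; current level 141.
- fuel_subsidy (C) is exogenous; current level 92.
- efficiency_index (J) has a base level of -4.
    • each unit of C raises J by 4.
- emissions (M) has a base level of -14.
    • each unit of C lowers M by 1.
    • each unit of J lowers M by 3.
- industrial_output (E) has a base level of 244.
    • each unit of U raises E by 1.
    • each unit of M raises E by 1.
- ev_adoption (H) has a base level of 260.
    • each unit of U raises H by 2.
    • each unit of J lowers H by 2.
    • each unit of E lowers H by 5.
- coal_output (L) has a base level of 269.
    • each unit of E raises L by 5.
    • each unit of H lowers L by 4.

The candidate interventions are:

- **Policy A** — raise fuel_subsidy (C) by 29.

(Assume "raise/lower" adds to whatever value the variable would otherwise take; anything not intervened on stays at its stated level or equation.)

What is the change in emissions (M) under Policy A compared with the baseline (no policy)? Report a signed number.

-377

Baseline:
  C = 92
  J = -4 + 4·92 = 364
  M = -14 − 92 − 3·364 = -1198
Policy A (C + 29):
  C = 92 + 29 = 121
  J = -4 + 4·121 = 480
  M = -14 − 121 − 3·480 = -1575
Change in M: -1575 − (-1198) = -377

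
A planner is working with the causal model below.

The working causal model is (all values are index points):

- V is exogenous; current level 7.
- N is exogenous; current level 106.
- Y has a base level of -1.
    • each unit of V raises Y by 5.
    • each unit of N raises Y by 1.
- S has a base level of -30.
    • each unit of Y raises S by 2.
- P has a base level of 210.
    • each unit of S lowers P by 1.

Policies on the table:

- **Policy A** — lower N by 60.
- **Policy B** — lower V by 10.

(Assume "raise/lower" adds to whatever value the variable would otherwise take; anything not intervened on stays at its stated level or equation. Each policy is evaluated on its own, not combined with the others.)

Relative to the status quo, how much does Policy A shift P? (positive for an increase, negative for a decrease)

Baseline:
  V = 7
  N = 106
  Y = -1 + 5·7 + 106 = 140
  S = -30 + 2·140 = 250
  P = 210 − 250 = -40
Policy A (N − 60):
  V = 7
  N = 106 − 60 = 46
  Y = -1 + 5·7 + 46 = 80
  S = -30 + 2·80 = 130
  P = 210 − 130 = 80
Change in P: 80 − (-40) = 120

120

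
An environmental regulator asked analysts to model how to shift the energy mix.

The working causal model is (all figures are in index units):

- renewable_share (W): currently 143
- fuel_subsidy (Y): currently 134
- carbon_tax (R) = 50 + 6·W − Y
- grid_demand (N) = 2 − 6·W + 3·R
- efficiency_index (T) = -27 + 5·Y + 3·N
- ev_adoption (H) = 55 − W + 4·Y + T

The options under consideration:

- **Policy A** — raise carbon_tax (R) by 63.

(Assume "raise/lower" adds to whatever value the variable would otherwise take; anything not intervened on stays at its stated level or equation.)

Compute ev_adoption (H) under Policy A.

6056

Policy A (R + 63):
  W = 143
  Y = 134
  R = 50 + 6·143 − 134 (+63 from intervention) = 837
  N = 2 − 6·143 + 3·837 = 1655
  T = -27 + 5·134 + 3·1655 = 5608
  H = 55 − 143 + 4·134 + 5608 = 6056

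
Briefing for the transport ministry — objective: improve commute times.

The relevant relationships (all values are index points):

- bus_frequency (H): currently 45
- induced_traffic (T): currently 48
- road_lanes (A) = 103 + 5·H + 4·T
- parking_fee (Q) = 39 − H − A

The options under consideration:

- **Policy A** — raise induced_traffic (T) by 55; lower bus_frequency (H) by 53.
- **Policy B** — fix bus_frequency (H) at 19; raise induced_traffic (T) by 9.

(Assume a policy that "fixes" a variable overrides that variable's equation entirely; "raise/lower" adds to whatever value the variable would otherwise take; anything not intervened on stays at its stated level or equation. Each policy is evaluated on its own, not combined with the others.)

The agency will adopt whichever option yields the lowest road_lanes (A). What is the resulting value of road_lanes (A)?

Policy A (T + 55, H − 53):
  H = 45 − 53 = -8
  T = 48 + 55 = 103
  A = 103 + 5·(-8) + 4·103 = 475
Policy B (H := 19, T + 9):
  H = 19
  T = 48 + 9 = 57
  A = 103 + 5·19 + 4·57 = 426
Comparing — Policy A: A=475, Policy B: A=426. Lowest is 426 (Policy B).

426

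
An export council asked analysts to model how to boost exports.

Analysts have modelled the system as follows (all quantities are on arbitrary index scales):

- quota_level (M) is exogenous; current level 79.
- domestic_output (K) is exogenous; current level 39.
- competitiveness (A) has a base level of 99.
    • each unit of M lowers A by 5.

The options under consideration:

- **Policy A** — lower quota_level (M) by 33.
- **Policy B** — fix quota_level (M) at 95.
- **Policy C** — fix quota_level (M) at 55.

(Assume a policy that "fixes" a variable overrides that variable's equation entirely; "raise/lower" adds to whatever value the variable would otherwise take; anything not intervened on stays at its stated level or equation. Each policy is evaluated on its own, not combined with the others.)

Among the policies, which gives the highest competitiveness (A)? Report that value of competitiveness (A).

Policy A (M − 33):
  M = 79 − 33 = 46
  A = 99 − 5·46 = -131
Policy B (M := 95):
  M = 95
  A = 99 − 5·95 = -376
Policy C (M := 55):
  M = 55
  A = 99 − 5·55 = -176
Comparing — Policy A: A=-131, Policy B: A=-376, Policy C: A=-176. Highest is -131 (Policy A).

-131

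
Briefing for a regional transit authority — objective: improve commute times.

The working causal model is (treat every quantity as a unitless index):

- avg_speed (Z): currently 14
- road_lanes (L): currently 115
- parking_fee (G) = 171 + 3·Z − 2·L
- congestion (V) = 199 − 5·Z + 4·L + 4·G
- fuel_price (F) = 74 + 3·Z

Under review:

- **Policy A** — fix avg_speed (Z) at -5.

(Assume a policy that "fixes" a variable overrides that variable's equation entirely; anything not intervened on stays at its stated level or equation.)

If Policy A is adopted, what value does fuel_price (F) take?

Policy A (Z := -5):
  Z = -5
  F = 74 + 3·(-5) = 59

59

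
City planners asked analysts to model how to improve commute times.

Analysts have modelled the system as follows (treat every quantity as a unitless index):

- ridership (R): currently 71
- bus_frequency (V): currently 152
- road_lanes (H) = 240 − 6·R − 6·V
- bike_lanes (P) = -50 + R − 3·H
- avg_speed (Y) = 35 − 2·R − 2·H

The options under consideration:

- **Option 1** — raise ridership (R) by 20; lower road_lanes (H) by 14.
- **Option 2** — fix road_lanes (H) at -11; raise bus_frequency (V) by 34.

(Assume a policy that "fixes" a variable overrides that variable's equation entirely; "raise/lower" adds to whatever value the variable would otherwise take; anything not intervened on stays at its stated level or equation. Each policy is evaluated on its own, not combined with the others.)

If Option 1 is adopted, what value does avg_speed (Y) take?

2317

Option 1 (R + 20, H − 14):
  R = 71 + 20 = 91
  V = 152
  H = 240 − 6·91 − 6·152 (−14 from intervention) = -1232
  Y = 35 − 2·91 − 2·(-1232) = 2317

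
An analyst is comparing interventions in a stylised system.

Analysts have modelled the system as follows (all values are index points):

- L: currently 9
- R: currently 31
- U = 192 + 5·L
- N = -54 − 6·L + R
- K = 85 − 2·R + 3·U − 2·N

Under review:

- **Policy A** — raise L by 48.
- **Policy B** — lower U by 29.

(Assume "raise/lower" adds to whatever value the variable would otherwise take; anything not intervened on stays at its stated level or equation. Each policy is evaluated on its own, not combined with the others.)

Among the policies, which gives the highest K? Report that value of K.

Policy A (L + 48):
  L = 9 + 48 = 57
  R = 31
  U = 192 + 5·57 = 477
  N = -54 − 6·57 + 31 = -365
  K = 85 − 2·31 + 3·477 − 2·(-365) = 2184
Policy B (U − 29):
  L = 9
  R = 31
  U = 192 + 5·9 (−29 from intervention) = 208
  N = -54 − 6·9 + 31 = -77
  K = 85 − 2·31 + 3·208 − 2·(-77) = 801
Comparing — Policy A: K=2184, Policy B: K=801. Highest is 2184 (Policy A).

2184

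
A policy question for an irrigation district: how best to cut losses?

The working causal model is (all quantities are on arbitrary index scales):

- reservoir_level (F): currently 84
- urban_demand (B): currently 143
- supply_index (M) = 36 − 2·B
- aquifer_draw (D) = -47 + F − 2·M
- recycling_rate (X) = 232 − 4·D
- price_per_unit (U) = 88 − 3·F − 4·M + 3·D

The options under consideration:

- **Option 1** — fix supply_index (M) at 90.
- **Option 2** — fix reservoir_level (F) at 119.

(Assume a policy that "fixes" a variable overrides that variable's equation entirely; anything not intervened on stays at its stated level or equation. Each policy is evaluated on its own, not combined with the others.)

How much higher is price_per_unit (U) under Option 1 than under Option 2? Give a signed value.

-3400

Option 1 (M := 90):
  F = 84
  B = 143
  M = 90
  D = -47 + 84 − 2·90 = -143
  U = 88 − 3·84 − 4·90 + 3·(-143) = -953
Option 2 (F := 119):
  F = 119
  B = 143
  M = 36 − 2·143 = -250
  D = -47 + 119 − 2·(-250) = 572
  U = 88 − 3·119 − 4·(-250) + 3·572 = 2447
U: -953 − 2447 = -3400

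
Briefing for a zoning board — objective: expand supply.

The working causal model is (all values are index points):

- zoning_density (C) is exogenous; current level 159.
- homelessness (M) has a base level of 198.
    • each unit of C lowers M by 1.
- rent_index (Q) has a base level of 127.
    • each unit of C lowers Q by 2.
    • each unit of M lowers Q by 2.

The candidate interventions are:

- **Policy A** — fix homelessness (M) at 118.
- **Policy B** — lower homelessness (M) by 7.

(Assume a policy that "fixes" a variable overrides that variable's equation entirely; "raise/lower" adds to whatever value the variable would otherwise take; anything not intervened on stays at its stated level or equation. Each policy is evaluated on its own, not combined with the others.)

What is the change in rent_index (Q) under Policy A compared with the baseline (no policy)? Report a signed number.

-158

Baseline:
  C = 159
  M = 198 − 159 = 39
  Q = 127 − 2·159 − 2·39 = -269
Policy A (M := 118):
  C = 159
  M = 118
  Q = 127 − 2·159 − 2·118 = -427
Change in Q: -427 − (-269) = -158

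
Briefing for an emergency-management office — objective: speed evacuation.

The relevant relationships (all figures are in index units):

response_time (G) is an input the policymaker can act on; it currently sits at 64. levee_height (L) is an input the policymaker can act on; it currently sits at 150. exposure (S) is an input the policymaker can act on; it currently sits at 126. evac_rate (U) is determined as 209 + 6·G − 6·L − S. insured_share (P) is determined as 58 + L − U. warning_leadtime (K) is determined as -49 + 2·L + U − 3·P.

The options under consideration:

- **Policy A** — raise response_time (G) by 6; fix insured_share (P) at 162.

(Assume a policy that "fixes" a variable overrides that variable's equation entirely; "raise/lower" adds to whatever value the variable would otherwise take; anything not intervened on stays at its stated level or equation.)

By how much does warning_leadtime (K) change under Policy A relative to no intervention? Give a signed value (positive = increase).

1473

Baseline:
  G = 64
  L = 150
  S = 126
  U = 209 + 6·64 − 6·150 − 126 = -433
  P = 58 + 150 − (-433) = 641
  K = -49 + 2·150 + (-433) − 3·641 = -2105
Policy A (G + 6, P := 162):
  G = 64 + 6 = 70
  L = 150
  S = 126
  U = 209 + 6·70 − 6·150 − 126 = -397
  P = 162
  K = -49 + 2·150 + (-397) − 3·162 = -632
Change in K: -632 − (-2105) = 1473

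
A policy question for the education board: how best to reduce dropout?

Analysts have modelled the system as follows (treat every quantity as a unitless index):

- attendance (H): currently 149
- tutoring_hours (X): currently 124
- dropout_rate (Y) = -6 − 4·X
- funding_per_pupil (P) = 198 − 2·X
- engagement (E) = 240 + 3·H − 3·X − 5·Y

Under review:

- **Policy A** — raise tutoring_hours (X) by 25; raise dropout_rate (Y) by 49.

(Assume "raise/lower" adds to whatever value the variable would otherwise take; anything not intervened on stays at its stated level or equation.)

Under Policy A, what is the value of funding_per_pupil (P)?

Policy A (X + 25, Y + 49):
  X = 124 + 25 = 149
  P = 198 − 2·149 = -100

-100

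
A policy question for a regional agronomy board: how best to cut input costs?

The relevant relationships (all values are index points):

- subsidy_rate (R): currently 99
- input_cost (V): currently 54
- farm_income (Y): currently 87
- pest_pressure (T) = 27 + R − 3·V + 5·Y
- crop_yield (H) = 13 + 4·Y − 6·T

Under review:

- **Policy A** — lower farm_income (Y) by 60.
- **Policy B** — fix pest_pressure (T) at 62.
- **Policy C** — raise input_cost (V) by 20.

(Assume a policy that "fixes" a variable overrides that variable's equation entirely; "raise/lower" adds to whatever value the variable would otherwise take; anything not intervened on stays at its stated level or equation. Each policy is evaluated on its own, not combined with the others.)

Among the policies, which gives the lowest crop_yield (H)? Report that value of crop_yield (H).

Policy A (Y − 60):
  R = 99
  V = 54
  Y = 87 − 60 = 27
  T = 27 + 99 − 3·54 + 5·27 = 99
  H = 13 + 4·27 − 6·99 = -473
Policy B (T := 62):
  R = 99
  V = 54
  Y = 87
  T = 62
  H = 13 + 4·87 − 6·62 = -11
Policy C (V + 20):
  R = 99
  V = 54 + 20 = 74
  Y = 87
  T = 27 + 99 − 3·74 + 5·87 = 339
  H = 13 + 4·87 − 6·339 = -1673
Comparing — Policy A: H=-473, Policy B: H=-11, Policy C: H=-1673. Lowest is -1673 (Policy C).

-1673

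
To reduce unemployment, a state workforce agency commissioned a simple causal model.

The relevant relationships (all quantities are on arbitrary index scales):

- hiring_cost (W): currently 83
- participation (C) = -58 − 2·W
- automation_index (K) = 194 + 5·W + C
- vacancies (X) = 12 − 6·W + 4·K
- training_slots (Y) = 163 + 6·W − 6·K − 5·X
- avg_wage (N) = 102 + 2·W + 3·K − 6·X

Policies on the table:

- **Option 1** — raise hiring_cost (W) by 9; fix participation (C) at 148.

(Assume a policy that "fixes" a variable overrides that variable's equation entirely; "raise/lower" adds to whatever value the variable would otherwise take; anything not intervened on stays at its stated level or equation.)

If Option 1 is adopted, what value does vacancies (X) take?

2668

Option 1 (W + 9, C := 148):
  W = 83 + 9 = 92
  C = 148
  K = 194 + 5·92 + 148 = 802
  X = 12 − 6·92 + 4·802 = 2668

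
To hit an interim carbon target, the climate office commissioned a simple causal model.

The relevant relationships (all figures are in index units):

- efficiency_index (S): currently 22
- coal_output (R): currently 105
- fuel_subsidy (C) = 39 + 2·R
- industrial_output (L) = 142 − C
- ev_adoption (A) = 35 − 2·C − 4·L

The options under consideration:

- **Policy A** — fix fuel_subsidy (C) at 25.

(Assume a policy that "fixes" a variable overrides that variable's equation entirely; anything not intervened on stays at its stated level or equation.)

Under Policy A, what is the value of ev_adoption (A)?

Policy A (C := 25):
  R = 105
  C = 25
  L = 142 − 25 = 117
  A = 35 − 2·25 − 4·117 = -483

-483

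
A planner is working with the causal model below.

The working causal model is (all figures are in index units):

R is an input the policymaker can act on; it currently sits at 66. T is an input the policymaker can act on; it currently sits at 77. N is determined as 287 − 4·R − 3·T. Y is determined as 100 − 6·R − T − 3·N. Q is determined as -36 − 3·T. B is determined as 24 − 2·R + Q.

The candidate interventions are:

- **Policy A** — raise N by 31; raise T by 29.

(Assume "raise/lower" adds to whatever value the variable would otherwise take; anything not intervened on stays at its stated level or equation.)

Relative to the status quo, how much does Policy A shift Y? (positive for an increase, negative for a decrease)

Baseline:
  R = 66
  T = 77
  N = 287 − 4·66 − 3·77 = -208
  Y = 100 − 6·66 − 77 − 3·(-208) = 251
Policy A (N + 31, T + 29):
  R = 66
  T = 77 + 29 = 106
  N = 287 − 4·66 − 3·106 (+31 from intervention) = -264
  Y = 100 − 6·66 − 106 − 3·(-264) = 390
Change in Y: 390 − 251 = 139

139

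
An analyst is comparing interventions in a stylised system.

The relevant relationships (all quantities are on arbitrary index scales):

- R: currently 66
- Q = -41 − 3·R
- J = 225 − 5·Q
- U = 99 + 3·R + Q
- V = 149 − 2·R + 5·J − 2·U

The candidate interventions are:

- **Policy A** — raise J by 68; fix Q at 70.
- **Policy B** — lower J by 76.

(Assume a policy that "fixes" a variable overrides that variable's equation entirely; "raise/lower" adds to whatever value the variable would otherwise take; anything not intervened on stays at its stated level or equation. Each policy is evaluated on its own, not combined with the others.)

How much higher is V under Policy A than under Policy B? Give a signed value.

Policy A (J + 68, Q := 70):
  R = 66
  Q = 70
  J = 225 − 5·70 (+68 from intervention) = -57
  U = 99 + 3·66 + 70 = 367
  V = 149 − 2·66 + 5·(-57) − 2·367 = -1002
Policy B (J − 76):
  R = 66
  Q = -41 − 3·66 = -239
  J = 225 − 5·(-239) (−76 from intervention) = 1344
  U = 99 + 3·66 + (-239) = 58
  V = 149 − 2·66 + 5·1344 − 2·58 = 6621
V: -1002 − 6621 = -7623

-7623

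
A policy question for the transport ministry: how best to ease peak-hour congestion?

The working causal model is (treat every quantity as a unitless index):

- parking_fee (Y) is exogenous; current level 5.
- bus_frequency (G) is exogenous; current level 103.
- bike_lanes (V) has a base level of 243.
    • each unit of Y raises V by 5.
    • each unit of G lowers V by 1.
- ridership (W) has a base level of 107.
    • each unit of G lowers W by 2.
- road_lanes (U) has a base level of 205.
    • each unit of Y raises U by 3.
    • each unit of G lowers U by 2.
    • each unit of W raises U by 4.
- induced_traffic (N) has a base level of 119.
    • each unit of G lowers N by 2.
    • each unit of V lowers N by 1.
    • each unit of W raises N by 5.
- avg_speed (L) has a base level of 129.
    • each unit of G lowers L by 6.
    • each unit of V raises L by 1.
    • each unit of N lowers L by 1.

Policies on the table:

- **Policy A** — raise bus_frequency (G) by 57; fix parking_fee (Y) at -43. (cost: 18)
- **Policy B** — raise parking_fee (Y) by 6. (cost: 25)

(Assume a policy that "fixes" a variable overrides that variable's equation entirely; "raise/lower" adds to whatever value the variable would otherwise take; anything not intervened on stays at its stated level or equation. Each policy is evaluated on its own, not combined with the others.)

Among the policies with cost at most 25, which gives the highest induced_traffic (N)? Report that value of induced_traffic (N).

Policy A (G + 57, Y := -43):
  Y = -43
  G = 103 + 57 = 160
  V = 243 + 5·(-43) − 160 = -132
  W = 107 − 2·160 = -213
  N = 119 − 2·160 − (-132) + 5·(-213) = -1134
Policy B (Y + 6):
  Y = 5 + 6 = 11
  G = 103
  V = 243 + 5·11 − 103 = 195
  W = 107 − 2·103 = -99
  N = 119 − 2·103 − 195 + 5·(-99) = -777
Comparing — Policy A: N=-1134, Policy B: N=-777. Highest is -777 (Policy B).

-777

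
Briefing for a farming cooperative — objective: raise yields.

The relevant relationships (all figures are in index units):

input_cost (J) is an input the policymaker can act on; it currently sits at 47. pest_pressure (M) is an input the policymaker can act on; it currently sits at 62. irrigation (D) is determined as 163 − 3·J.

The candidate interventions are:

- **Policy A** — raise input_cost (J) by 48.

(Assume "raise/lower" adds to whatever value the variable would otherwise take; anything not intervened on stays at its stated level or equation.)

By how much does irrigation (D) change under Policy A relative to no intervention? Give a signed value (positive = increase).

-144

Baseline:
  J = 47
  D = 163 − 3·47 = 22
Policy A (J + 48):
  J = 47 + 48 = 95
  D = 163 − 3·95 = -122
Change in D: -122 − 22 = -144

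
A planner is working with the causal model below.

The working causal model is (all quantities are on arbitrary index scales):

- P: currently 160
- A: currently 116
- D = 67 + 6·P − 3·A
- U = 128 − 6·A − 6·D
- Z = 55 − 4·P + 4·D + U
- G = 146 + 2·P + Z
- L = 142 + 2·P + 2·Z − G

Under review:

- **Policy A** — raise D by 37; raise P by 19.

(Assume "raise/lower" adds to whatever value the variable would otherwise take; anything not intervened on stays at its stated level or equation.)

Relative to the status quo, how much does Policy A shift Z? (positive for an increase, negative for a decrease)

-378

Baseline:
  P = 160
  A = 116
  D = 67 + 6·160 − 3·116 = 679
  U = 128 − 6·116 − 6·679 = -4642
  Z = 55 − 4·160 + 4·679 + (-4642) = -2511
Policy A (D + 37, P + 19):
  P = 160 + 19 = 179
  A = 116
  D = 67 + 6·179 − 3·116 (+37 from intervention) = 830
  U = 128 − 6·116 − 6·830 = -5548
  Z = 55 − 4·179 + 4·830 + (-5548) = -2889
Change in Z: -2889 − (-2511) = -378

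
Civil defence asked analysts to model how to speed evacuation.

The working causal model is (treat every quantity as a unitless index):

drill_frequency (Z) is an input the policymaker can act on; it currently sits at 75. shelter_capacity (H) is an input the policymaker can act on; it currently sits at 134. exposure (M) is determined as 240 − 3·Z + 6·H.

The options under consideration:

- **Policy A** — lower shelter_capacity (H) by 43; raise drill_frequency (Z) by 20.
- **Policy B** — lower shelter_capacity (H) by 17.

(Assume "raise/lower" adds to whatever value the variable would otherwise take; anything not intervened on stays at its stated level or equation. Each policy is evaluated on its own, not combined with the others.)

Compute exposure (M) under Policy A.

Policy A (H − 43, Z + 20):
  Z = 75 + 20 = 95
  H = 134 − 43 = 91
  M = 240 − 3·95 + 6·91 = 501

501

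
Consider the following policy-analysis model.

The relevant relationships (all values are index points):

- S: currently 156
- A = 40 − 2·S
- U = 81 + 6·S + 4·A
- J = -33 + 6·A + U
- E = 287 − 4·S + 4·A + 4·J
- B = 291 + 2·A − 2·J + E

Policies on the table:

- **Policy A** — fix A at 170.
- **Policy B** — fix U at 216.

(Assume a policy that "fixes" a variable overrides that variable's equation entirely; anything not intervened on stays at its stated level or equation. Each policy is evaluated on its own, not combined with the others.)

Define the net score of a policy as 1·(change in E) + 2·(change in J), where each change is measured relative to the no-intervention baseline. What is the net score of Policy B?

1722

Baseline:
  S = 156
  A = 40 − 2·156 = -272
  U = 81 + 6·156 + 4·(-272) = -71
  J = -33 + 6·(-272) + (-71) = -1736
  E = 287 − 4·156 + 4·(-272) + 4·(-1736) = -8369
Policy B (U := 216):
  S = 156
  A = 40 − 2·156 = -272
  U = 216
  J = -33 + 6·(-272) + 216 = -1449
  E = 287 − 4·156 + 4·(-272) + 4·(-1449) = -7221
ΔE = -7221 − (-8369) = 1148; ΔJ = -1449 − (-1736) = 287
Score = 1·1148 + 2·287 = 1722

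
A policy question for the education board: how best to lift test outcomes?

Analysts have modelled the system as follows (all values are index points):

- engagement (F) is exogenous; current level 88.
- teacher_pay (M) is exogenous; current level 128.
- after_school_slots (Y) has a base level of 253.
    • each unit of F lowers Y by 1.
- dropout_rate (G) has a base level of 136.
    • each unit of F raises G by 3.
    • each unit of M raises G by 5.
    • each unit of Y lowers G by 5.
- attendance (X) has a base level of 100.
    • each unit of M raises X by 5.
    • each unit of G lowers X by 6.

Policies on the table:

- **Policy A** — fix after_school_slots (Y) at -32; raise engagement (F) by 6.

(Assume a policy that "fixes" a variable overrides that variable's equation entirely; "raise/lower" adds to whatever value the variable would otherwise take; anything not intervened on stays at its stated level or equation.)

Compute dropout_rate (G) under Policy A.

Policy A (Y := -32, F + 6):
  F = 88 + 6 = 94
  M = 128
  Y = -32
  G = 136 + 3·94 + 5·128 − 5·(-32) = 1218

1218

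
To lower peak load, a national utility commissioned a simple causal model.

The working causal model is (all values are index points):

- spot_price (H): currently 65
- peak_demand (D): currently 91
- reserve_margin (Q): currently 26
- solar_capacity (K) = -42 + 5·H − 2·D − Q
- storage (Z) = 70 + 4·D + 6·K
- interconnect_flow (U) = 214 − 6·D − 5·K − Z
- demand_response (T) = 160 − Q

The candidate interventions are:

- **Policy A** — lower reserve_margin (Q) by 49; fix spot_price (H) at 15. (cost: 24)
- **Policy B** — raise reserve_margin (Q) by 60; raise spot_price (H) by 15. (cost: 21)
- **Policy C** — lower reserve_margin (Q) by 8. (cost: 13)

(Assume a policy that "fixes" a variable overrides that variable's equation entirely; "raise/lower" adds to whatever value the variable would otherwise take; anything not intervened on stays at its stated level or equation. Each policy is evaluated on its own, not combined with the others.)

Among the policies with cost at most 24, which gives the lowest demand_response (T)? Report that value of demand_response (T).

74

Policy A (Q − 49, H := 15):
  Q = 26 − 49 = -23
  T = 160 − (-23) = 183
Policy B (Q + 60, H + 15):
  Q = 26 + 60 = 86
  T = 160 − 86 = 74
Policy C (Q − 8):
  Q = 26 − 8 = 18
  T = 160 − 18 = 142
Comparing — Policy A: T=183, Policy B: T=74, Policy C: T=142. Lowest is 74 (Policy B).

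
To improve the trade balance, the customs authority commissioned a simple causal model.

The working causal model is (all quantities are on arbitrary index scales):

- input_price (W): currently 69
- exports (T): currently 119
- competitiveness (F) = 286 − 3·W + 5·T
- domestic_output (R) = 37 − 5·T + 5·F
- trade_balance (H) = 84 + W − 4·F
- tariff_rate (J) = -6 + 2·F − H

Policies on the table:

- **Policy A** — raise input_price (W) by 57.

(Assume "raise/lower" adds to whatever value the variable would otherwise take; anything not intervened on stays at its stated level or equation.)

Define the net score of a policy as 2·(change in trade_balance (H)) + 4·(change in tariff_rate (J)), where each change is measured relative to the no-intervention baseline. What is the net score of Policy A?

-2850

Baseline:
  W = 69
  T = 119
  F = 286 − 3·69 + 5·119 = 674
  H = 84 + 69 − 4·674 = -2543
  J = -6 + 2·674 − (-2543) = 3885
Policy A (W + 57):
  W = 69 + 57 = 126
  T = 119
  F = 286 − 3·126 + 5·119 = 503
  H = 84 + 126 − 4·503 = -1802
  J = -6 + 2·503 − (-1802) = 2802
ΔH = -1802 − (-2543) = 741; ΔJ = 2802 − 3885 = -1083
Score = 2·741 + 4·(-1083) = -2850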